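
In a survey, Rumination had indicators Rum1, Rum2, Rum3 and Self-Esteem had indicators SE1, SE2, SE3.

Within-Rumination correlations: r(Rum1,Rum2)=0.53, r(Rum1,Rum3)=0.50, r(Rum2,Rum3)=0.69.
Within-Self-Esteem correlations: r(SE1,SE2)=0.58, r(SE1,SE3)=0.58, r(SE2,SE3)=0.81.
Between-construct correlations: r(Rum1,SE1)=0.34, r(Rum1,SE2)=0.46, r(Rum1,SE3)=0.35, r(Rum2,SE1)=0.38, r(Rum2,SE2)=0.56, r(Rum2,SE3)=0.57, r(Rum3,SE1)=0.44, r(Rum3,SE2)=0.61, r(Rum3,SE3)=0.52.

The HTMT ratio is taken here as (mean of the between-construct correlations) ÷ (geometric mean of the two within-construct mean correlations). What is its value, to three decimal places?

0.766

Mean heterotrait r = 4.23/9 = 0.4700.
Mean within-Rum = 1.72/3 = 0.5733; mean within-SE = 1.97/3 = 0.6567.
Geometric mean = √(0.5733 × 0.6567) = 0.6136.
HTMT = 0.4700 / 0.6136 = 0.766.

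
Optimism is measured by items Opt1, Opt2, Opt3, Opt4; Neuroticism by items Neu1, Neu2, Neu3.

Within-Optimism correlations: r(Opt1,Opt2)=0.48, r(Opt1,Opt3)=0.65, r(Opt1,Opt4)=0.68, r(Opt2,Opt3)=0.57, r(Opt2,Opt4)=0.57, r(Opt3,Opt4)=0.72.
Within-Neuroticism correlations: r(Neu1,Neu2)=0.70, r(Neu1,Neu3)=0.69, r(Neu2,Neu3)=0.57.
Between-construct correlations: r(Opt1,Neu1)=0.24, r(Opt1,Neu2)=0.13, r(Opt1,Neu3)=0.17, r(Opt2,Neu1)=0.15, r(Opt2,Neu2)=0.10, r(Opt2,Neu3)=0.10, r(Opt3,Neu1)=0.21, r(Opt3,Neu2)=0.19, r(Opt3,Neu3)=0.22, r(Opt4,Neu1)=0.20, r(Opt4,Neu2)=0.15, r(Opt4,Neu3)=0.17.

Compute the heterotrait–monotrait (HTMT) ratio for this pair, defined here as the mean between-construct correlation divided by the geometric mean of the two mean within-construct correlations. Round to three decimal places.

0.268

Between-construct mean = 2.03/12 = 0.1692.
Mean within-Opt = 3.67/6 = 0.6117; mean within-Neu = 1.96/3 = 0.6533.
Geometric mean = √(0.6117 × 0.6533) = 0.6322.
HTMT = 0.1692 / 0.6322 = 0.268.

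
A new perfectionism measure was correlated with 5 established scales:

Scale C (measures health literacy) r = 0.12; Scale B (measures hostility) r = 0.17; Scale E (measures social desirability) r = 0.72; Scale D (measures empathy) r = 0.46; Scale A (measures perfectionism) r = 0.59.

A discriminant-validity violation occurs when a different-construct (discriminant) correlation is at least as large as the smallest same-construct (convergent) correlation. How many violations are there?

1

Convergent (same construct = perfectionism): Scale A.
Smallest convergent = 0.59. Discriminant values: 0.12, 0.17, 0.72, 0.46; count ≥ 0.59 → 1.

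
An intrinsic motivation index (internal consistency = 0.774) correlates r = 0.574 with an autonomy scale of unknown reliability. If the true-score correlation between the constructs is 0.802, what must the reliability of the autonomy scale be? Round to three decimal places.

r_true = r_obs / √(r_xx · r_yy) ⇒ 0.802 = 0.574 / √(0.774 · r_yy).
√(0.774 · r_yy) = 0.574 / 0.802 = 0.7157; 0.774 · r_yy = 0.5122; r_yy = 0.5122 / 0.774 ≈ 0.662.

0.662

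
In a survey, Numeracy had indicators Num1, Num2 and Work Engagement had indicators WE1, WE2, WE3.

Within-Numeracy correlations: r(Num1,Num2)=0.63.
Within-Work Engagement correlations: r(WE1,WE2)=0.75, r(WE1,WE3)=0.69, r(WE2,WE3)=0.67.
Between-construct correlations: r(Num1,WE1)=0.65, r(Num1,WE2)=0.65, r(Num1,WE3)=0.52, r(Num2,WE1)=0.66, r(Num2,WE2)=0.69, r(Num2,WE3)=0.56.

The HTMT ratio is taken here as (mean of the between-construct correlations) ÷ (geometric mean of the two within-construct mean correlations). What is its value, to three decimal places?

0.934

Between-construct mean = 3.73/6 = 0.6217.
Mean within-Num = 0.63/1 = 0.6300; mean within-WE = 2.11/3 = 0.7033.
Geometric mean = √(0.6300 × 0.7033) = 0.6656.
HTMT = 0.6217 / 0.6656 = 0.934.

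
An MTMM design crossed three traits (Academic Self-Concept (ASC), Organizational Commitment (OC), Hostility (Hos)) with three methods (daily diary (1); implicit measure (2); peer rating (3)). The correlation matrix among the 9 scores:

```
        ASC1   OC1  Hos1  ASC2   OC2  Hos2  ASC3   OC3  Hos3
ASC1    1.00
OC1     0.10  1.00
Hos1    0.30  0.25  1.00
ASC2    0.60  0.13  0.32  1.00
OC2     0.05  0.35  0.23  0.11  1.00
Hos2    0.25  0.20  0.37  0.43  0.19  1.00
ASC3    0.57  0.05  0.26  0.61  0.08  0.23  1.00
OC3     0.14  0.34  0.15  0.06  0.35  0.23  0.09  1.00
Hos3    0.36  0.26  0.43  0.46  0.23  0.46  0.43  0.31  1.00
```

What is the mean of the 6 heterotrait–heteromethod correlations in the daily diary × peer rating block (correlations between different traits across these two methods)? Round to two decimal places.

0.20

HTHM values (method 1 × method 3): 0.14, 0.36, 0.05, 0.26, 0.26, 0.15; mean = 1.22/6 = 0.20.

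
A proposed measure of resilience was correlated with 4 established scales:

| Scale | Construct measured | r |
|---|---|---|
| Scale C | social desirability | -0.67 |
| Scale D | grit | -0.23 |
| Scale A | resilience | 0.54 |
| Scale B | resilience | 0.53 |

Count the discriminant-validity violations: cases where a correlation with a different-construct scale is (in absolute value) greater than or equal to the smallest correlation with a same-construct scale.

1

Convergent (same construct = resilience): Scale A, Scale B.
Smallest convergent = 0.53. Discriminant |r|: 0.67, 0.23; count ≥ 0.53 → 1.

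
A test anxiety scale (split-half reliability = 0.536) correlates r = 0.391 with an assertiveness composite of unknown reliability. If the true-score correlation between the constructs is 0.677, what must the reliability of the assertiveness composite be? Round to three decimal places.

0.622

r_true = r_obs / √(r_xx · r_yy) ⇒ 0.677 = 0.391 / √(0.536 · r_yy).
√(0.536 · r_yy) = 0.391 / 0.677 = 0.5775; 0.536 · r_yy = 0.3335; r_yy = 0.3335 / 0.536 ≈ 0.622.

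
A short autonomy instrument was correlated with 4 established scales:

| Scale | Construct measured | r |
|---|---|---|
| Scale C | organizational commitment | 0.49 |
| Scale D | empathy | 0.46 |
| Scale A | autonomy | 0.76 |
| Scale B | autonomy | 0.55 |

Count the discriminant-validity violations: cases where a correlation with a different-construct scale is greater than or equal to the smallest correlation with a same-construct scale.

Convergent (same construct = autonomy): Scale A, Scale B.
Smallest convergent = 0.55. Discriminant values: 0.49, 0.46; count ≥ 0.55 → 0.

0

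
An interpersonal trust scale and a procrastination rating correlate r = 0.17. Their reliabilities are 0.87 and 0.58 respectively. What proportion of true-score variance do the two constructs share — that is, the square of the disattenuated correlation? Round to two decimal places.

0.06

Disattenuated r = 0.17 / √(0.87 × 0.58) = 0.17 / 0.7104 = 0.2393.
Shared true-score variance = 0.2393² = 0.0573 ≈ 0.06.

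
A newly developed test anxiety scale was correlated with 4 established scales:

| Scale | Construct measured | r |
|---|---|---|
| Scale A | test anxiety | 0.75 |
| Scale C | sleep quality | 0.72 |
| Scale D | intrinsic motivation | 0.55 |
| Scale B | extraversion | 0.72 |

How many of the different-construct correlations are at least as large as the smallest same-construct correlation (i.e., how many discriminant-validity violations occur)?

0

Convergent (same construct = test anxiety): Scale A.
Smallest convergent = 0.75. Discriminant values: 0.72, 0.55, 0.72; count ≥ 0.75 → 0.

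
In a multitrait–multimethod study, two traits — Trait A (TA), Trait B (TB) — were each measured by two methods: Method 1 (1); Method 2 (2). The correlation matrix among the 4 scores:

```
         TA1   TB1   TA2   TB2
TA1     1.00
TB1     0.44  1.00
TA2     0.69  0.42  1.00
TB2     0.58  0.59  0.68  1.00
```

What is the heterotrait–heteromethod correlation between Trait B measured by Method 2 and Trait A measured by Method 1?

Different traits and methods: r(TB2, TA1) = 0.58.

0.58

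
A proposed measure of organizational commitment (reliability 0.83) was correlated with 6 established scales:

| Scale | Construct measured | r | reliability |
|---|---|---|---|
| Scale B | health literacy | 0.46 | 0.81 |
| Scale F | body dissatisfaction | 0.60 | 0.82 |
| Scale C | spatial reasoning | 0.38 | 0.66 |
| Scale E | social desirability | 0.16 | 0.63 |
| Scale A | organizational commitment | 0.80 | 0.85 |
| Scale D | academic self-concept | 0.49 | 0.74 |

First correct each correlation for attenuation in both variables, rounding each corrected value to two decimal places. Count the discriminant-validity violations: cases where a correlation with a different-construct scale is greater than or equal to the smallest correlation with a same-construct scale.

Disattenuated r (r / √(r_scale · r_new)):
  Scale B (disc): 0.46 / √(0.81·0.83) = 0.56
  Scale F (disc): 0.60 / √(0.82·0.83) = 0.73
  Scale C (disc): 0.38 / √(0.66·0.83) = 0.51
  Scale E (disc): 0.16 / √(0.63·0.83) = 0.22
  Scale A (conv): 0.80 / √(0.85·0.83) = 0.95
  Scale D (disc): 0.49 / √(0.74·0.83) = 0.63
Smallest convergent = 0.95. Discriminant values: 0.56, 0.73, 0.51, 0.22, 0.63; count ≥ 0.95 → 0.

0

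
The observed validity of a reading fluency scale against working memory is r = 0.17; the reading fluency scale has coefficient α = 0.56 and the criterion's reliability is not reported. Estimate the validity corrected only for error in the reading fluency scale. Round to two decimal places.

Single correction: r_c = r_obs / √r_xx = 0.17 / √0.56 = 0.17 / 0.7483 ≈ 0.23.

0.23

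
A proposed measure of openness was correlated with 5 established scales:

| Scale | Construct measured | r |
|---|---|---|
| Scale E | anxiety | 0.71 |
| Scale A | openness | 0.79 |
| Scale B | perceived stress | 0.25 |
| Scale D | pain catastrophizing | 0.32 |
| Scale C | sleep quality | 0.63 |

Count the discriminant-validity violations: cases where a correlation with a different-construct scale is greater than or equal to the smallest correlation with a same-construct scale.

0

Convergent (same construct = openness): Scale A.
Smallest convergent = 0.79. Discriminant values: 0.71, 0.25, 0.32, 0.63; count ≥ 0.79 → 0.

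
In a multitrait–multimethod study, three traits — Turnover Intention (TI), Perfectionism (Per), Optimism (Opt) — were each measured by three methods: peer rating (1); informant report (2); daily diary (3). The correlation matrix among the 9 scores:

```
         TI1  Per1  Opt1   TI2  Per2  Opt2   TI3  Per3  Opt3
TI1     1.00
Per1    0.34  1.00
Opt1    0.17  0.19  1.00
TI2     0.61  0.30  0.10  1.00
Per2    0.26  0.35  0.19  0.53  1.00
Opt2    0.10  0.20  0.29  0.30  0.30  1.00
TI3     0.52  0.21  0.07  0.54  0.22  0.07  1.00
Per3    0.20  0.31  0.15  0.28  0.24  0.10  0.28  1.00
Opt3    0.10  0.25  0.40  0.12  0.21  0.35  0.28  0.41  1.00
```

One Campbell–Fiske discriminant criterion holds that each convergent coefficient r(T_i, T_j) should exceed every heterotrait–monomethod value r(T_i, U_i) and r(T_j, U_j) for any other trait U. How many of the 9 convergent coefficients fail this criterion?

6

Each convergent coefficient versus the relevant comparison correlations:
TI (methods 1·2): 0.61 vs {0.34, 0.53, 0.17, 0.30} → pass.
TI (methods 1·3): 0.52 vs {0.34, 0.28, 0.17, 0.28} → pass.
TI (methods 2·3): 0.54 vs {0.53, 0.28, 0.30, 0.28} → pass.
Per (methods 1·2): 0.35 vs {0.34, 0.53, 0.19, 0.30} → fail.
Per (methods 1·3): 0.31 vs {0.34, 0.28, 0.19, 0.41} → fail.
Per (methods 2·3): 0.24 vs {0.53, 0.28, 0.30, 0.41} → fail.
Opt (methods 1·2): 0.29 vs {0.17, 0.30, 0.19, 0.30} → fail.
Opt (methods 1·3): 0.40 vs {0.17, 0.28, 0.19, 0.41} → fail.
Opt (methods 2·3): 0.35 vs {0.30, 0.28, 0.30, 0.41} → fail.
6 of 9 fail.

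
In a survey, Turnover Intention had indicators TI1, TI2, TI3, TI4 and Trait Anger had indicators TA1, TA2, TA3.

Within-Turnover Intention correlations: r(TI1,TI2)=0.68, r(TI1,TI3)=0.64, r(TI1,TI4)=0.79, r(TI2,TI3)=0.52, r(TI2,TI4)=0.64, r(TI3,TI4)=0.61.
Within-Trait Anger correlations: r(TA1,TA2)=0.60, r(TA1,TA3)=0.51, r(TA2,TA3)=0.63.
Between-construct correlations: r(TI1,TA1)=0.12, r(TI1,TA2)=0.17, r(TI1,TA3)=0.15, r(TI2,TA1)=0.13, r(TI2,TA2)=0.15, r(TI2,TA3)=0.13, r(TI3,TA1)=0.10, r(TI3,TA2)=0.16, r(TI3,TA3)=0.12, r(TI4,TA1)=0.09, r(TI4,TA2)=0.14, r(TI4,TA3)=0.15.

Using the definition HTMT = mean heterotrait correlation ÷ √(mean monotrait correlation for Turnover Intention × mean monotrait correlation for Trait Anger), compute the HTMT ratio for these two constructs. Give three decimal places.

Mean between = 1.61/12 = 0.1342.
Mean within-TI = 3.88/6 = 0.6467; mean within-TA = 1.74/3 = 0.5800.
Geometric mean = √(0.6467 × 0.5800) = 0.6124.
HTMT = 0.1342 / 0.6124 = 0.219.

0.219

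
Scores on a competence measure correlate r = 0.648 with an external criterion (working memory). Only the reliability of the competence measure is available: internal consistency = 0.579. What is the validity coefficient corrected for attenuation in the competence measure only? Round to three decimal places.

Single correction: r_c = r_obs / √r_xx = 0.648 / √0.579 = 0.648 / 0.7609 ≈ 0.852.

0.852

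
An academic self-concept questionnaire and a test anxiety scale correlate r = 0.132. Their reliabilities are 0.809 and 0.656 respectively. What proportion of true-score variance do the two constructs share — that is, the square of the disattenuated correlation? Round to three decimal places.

Disattenuated r = 0.132 / √(0.809 × 0.656) = 0.132 / 0.7285 = 0.1812.
Shared true-score variance = 0.1812² = 0.0328 ≈ 0.033.

0.033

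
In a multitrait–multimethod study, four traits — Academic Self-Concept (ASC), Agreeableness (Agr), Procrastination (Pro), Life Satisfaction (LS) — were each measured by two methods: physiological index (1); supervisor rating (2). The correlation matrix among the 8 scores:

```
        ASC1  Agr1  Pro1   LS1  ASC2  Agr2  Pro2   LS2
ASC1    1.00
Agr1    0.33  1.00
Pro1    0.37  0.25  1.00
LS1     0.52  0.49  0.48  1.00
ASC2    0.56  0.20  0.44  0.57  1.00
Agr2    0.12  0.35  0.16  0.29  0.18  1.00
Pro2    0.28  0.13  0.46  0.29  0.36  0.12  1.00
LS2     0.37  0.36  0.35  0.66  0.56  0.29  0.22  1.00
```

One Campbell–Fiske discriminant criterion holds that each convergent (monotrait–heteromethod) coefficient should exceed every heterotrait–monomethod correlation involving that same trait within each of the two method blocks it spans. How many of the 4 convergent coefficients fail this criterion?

3

Each convergent coefficient versus the relevant comparison correlations:
ASC (methods 1·2): 0.56 vs {0.33, 0.18, 0.37, 0.36, 0.52, 0.56} → fail.
Agr (methods 1·2): 0.35 vs {0.33, 0.18, 0.25, 0.12, 0.49, 0.29} → fail.
Pro (methods 1·2): 0.46 vs {0.37, 0.36, 0.25, 0.12, 0.48, 0.22} → fail.
LS (methods 1·2): 0.66 vs {0.52, 0.56, 0.49, 0.29, 0.48, 0.22} → pass.
3 of 4 fail.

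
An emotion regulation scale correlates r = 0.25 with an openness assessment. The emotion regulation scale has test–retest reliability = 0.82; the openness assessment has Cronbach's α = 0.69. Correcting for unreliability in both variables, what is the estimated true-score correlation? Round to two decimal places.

0.33

r_true = r_obs / √(r_xx · r_yy) = 0.25 / √(0.82 × 0.69) = 0.25 / √0.5658 = 0.25 / 0.7522 ≈ 0.33.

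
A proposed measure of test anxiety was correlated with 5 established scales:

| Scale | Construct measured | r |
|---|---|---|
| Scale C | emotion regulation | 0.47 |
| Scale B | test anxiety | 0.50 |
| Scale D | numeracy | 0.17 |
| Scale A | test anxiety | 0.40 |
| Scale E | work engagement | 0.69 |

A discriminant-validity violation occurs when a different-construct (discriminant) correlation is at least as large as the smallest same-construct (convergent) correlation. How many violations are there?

Convergent (same construct = test anxiety): Scale B, Scale A.
Smallest convergent = 0.40. Discriminant values: 0.47, 0.17, 0.69; count ≥ 0.40 → 2.

2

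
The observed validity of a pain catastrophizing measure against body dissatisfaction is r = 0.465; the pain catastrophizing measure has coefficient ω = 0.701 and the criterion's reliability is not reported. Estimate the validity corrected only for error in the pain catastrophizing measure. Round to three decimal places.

0.555

Single correction: r_c = r_obs / √r_xx = 0.465 / √0.701 = 0.465 / 0.8373 ≈ 0.555.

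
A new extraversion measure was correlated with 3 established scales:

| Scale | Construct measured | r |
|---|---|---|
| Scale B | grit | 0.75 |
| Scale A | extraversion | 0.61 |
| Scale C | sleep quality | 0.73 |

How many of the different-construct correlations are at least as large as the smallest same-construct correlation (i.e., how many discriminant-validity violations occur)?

2

Convergent (same construct = extraversion): Scale A.
Smallest convergent = 0.61. Discriminant values: 0.75, 0.73; count ≥ 0.61 → 2.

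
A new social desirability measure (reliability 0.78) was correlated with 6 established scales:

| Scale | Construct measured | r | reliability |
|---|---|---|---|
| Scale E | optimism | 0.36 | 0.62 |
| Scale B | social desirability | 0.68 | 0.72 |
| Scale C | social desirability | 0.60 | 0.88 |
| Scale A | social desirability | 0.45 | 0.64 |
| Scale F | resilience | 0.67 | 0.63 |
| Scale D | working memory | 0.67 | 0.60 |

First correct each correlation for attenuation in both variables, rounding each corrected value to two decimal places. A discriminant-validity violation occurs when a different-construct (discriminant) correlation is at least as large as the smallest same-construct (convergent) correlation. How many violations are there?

Disattenuated r (r / √(r_scale · r_new)):
  Scale E (disc): 0.36 / √(0.62·0.78) = 0.52
  Scale B (conv): 0.68 / √(0.72·0.78) = 0.91
  Scale C (conv): 0.60 / √(0.88·0.78) = 0.72
  Scale A (conv): 0.45 / √(0.64·0.78) = 0.64
  Scale F (disc): 0.67 / √(0.63·0.78) = 0.96
  Scale D (disc): 0.67 / √(0.60·0.78) = 0.98
Smallest convergent = 0.64. Discriminant values: 0.52, 0.96, 0.98; count ≥ 0.64 → 2.

2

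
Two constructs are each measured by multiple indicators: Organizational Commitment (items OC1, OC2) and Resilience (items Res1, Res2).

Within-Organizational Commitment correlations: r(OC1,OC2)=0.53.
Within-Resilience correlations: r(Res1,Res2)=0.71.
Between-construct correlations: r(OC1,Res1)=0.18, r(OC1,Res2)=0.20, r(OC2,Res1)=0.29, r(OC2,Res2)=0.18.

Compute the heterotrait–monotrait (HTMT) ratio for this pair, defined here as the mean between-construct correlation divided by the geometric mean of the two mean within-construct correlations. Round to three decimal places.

0.346

Mean between = 0.85/4 = 0.2125.
Mean within-OC = 0.53/1 = 0.5300; mean within-Res = 0.71/1 = 0.7100.
Geometric mean = √(0.5300 × 0.7100) = 0.6134.
HTMT = 0.2125 / 0.6134 = 0.346.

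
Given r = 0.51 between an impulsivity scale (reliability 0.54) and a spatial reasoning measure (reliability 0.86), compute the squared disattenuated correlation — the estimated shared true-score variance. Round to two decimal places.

Disattenuated r = 0.51 / √(0.54 × 0.86) = 0.51 / 0.6815 = 0.7483.
Shared true-score variance = 0.7483² = 0.5600 ≈ 0.56.

0.56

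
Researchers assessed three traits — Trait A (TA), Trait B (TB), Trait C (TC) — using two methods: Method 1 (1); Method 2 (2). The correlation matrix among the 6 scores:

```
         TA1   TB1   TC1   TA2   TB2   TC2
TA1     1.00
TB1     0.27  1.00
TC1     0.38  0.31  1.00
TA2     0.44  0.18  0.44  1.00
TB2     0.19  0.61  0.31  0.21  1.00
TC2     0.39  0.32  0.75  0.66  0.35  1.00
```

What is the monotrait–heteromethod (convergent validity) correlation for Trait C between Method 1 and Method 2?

0.75

Same trait (TC), different methods: r(TC1, TC2) = 0.75.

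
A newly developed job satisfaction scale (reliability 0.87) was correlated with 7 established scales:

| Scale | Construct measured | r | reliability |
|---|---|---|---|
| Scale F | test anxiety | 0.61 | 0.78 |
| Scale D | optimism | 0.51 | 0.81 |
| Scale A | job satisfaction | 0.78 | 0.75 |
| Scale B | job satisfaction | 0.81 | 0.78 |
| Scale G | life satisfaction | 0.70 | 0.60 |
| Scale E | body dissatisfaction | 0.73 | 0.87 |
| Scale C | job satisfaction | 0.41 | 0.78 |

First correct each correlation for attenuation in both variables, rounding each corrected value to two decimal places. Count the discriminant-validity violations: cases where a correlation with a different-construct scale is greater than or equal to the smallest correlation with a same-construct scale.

4

Disattenuated r (r / √(r_scale · r_new)):
  Scale F (disc): 0.61 / √(0.78·0.87) = 0.74
  Scale D (disc): 0.51 / √(0.81·0.87) = 0.61
  Scale A (conv): 0.78 / √(0.75·0.87) = 0.97
  Scale B (conv): 0.81 / √(0.78·0.87) = 0.98
  Scale G (disc): 0.70 / √(0.60·0.87) = 0.97
  Scale E (disc): 0.73 / √(0.87·0.87) = 0.84
  Scale C (conv): 0.41 / √(0.78·0.87) = 0.50
Smallest convergent = 0.50. Discriminant values: 0.74, 0.61, 0.97, 0.84; count ≥ 0.50 → 4.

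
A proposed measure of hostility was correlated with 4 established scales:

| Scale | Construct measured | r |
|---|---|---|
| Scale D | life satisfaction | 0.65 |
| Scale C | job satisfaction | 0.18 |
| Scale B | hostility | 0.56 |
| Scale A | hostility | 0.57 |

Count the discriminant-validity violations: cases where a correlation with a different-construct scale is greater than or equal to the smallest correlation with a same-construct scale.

Convergent (same construct = hostility): Scale B, Scale A.
Smallest convergent = 0.56. Discriminant values: 0.65, 0.18; count ≥ 0.56 → 1.

1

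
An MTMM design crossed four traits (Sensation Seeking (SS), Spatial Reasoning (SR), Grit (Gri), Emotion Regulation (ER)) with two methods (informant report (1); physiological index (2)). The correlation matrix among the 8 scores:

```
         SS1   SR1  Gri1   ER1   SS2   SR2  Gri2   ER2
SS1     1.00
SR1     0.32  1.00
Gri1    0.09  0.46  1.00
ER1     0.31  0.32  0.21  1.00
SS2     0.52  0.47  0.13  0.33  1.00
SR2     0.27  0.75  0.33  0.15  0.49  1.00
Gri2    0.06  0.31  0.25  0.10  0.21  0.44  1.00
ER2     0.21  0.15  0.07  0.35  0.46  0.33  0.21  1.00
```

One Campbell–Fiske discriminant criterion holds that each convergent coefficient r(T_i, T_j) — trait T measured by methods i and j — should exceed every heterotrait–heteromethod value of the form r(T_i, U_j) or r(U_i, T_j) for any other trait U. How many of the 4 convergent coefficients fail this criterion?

Checking each validity diagonal entry against its comparison values:
SS (methods 1·2): 0.52 vs {0.27, 0.47, 0.06, 0.13, 0.21, 0.33} → pass.
SR (methods 1·2): 0.75 vs {0.47, 0.27, 0.31, 0.33, 0.15, 0.15} → pass.
Gri (methods 1·2): 0.25 vs {0.13, 0.06, 0.33, 0.31, 0.07, 0.10} → fail.
ER (methods 1·2): 0.35 vs {0.33, 0.21, 0.15, 0.15, 0.10, 0.07} → pass.
1 of 4 fail.

1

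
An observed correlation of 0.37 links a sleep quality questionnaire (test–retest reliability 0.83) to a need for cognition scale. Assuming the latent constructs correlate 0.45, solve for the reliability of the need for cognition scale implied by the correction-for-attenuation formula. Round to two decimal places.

r_true = r_obs / √(r_xx · r_yy) ⇒ 0.45 = 0.37 / √(0.83 · r_yy).
√(0.83 · r_yy) = 0.37 / 0.45 = 0.8222; 0.83 · r_yy = 0.6760; r_yy = 0.6760 / 0.83 ≈ 0.81.

0.81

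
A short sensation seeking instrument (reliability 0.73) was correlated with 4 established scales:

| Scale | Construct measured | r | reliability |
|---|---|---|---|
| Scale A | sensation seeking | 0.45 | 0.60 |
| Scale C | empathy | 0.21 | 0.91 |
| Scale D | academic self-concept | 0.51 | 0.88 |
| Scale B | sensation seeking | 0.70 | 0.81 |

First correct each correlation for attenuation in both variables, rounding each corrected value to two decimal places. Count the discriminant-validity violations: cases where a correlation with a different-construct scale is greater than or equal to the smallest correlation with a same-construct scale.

0

Disattenuated r (r / √(r_scale · r_new)):
  Scale A (conv): 0.45 / √(0.60·0.73) = 0.68
  Scale C (disc): 0.21 / √(0.91·0.73) = 0.26
  Scale D (disc): 0.51 / √(0.88·0.73) = 0.64
  Scale B (conv): 0.70 / √(0.81·0.73) = 0.91
Smallest convergent = 0.68. Discriminant values: 0.26, 0.64; count ≥ 0.68 → 0.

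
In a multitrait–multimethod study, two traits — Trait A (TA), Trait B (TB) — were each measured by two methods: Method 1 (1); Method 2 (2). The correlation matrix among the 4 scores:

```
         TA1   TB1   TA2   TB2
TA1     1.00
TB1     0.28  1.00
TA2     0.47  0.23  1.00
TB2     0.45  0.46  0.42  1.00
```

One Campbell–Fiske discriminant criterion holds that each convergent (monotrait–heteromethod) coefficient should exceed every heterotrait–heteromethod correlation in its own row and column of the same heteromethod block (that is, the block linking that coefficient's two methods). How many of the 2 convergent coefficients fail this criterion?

Checking each validity diagonal entry against its comparison values:
TA (methods 1·2): 0.47 vs {0.45, 0.23} → pass.
TB (methods 1·2): 0.46 vs {0.23, 0.45} → pass.
0 of 2 fail.

0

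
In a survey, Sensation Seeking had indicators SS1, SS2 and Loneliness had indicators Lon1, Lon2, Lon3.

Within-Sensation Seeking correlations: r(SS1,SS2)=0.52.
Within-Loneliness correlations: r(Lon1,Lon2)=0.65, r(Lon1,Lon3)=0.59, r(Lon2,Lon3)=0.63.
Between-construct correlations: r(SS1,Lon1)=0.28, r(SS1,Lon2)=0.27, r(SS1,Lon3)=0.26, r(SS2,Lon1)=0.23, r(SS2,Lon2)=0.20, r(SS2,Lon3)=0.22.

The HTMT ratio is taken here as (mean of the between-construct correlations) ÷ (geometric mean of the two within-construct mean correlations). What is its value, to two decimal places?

0.43

Mean between = 1.46/6 = 0.2433.
Mean within-SS = 0.52/1 = 0.5200; mean within-Lon = 1.87/3 = 0.6233.
Geometric mean = √(0.5200 × 0.6233) = 0.5693.
HTMT = 0.2433 / 0.5693 = 0.43.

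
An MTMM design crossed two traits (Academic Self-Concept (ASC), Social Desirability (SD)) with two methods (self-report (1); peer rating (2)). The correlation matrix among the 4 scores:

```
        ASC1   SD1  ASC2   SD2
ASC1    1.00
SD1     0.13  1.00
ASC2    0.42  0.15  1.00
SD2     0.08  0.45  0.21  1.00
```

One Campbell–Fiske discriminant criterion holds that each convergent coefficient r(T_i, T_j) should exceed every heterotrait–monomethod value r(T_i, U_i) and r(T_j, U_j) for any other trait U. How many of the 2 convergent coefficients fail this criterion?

Checking each validity diagonal entry against its comparison values:
ASC (methods 1·2): 0.42 vs {0.13, 0.21} → pass.
SD (methods 1·2): 0.45 vs {0.13, 0.21} → pass.
0 of 2 fail.

0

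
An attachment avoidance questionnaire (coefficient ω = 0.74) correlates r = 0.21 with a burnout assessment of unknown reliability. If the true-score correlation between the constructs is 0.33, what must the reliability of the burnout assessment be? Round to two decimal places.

r_true = r_obs / √(r_xx · r_yy) ⇒ 0.33 = 0.21 / √(0.74 · r_yy).
√(0.74 · r_yy) = 0.21 / 0.33 = 0.6364; 0.74 · r_yy = 0.4050; r_yy = 0.4050 / 0.74 ≈ 0.55.

0.55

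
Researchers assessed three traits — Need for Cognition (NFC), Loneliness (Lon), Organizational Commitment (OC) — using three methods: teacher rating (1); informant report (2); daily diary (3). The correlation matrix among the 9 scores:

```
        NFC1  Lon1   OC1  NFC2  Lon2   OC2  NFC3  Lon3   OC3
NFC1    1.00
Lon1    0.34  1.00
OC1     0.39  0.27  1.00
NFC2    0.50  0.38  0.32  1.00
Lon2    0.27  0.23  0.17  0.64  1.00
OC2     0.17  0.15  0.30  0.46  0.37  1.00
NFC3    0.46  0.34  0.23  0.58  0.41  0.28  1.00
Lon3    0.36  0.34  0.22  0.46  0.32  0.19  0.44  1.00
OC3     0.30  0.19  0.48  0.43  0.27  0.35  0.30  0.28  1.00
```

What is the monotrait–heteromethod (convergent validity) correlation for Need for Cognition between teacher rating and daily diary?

Same trait (NFC), different methods: r(NFC1, NFC3) = 0.46.

0.46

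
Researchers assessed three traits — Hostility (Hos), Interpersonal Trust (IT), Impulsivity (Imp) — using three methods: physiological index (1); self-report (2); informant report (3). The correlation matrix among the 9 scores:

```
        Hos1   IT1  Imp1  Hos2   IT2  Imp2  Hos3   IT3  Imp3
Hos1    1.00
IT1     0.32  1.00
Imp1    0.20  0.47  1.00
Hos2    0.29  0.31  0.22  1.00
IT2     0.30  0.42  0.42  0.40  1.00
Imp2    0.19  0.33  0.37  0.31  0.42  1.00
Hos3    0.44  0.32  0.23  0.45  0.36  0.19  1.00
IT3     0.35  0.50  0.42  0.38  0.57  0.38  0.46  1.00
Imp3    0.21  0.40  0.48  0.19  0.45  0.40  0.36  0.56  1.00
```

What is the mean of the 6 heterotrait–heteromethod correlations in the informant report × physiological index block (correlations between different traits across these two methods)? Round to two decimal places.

HTHM values (method 3 × method 1): 0.32, 0.23, 0.35, 0.42, 0.21, 0.40; mean = 1.93/6 = 0.32.

0.32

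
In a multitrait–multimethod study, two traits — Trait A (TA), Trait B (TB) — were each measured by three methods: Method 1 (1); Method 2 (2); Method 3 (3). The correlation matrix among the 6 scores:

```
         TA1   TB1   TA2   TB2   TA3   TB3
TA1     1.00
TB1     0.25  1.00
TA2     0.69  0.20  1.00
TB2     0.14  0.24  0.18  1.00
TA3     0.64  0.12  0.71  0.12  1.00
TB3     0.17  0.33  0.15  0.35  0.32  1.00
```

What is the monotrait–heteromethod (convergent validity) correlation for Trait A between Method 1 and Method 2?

Same trait (TA), different methods: r(TA1, TA2) = 0.69.

0.69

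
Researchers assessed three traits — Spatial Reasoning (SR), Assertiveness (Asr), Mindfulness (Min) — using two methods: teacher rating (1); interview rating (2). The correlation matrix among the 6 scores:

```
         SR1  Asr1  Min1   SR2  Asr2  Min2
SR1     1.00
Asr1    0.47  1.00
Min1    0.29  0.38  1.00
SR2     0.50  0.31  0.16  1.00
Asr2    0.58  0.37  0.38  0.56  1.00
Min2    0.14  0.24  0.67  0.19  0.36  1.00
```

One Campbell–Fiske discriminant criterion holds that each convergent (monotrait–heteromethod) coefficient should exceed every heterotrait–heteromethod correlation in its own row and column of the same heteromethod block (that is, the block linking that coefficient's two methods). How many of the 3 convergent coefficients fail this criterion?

2

Each convergent coefficient versus the relevant comparison correlations:
SR (methods 1·2): 0.50 vs {0.58, 0.31, 0.14, 0.16} → fail.
Asr (methods 1·2): 0.37 vs {0.31, 0.58, 0.24, 0.38} → fail.
Min (methods 1·2): 0.67 vs {0.16, 0.14, 0.38, 0.24} → pass.
2 of 3 fail.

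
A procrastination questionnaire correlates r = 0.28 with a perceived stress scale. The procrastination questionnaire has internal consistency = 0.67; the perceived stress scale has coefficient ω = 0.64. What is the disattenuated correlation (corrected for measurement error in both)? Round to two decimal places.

0.43

r_true = r_obs / √(r_xx · r_yy) = 0.28 / √(0.67 × 0.64) = 0.28 / √0.4288 = 0.28 / 0.6548 ≈ 0.43.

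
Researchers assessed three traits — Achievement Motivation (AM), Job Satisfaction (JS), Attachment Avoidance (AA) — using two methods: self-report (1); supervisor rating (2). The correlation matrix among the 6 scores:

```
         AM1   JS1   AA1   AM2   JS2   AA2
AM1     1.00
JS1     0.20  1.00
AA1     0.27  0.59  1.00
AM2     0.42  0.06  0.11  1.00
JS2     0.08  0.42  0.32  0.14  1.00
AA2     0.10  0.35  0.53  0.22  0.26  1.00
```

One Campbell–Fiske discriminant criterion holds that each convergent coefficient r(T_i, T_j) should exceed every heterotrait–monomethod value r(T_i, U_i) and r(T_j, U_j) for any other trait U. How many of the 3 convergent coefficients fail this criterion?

Checking each validity diagonal entry against its comparison values:
AM (methods 1·2): 0.42 vs {0.20, 0.14, 0.27, 0.22} → pass.
JS (methods 1·2): 0.42 vs {0.20, 0.14, 0.59, 0.26} → fail.
AA (methods 1·2): 0.53 vs {0.27, 0.22, 0.59, 0.26} → fail.
2 of 3 fail.

2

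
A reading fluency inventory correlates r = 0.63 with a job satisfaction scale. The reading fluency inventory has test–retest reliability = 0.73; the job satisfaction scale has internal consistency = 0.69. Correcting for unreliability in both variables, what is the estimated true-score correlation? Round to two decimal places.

0.89

r_true = r_obs / √(r_xx · r_yy) = 0.63 / √(0.73 × 0.69) = 0.63 / √0.5037 = 0.63 / 0.7097 ≈ 0.89.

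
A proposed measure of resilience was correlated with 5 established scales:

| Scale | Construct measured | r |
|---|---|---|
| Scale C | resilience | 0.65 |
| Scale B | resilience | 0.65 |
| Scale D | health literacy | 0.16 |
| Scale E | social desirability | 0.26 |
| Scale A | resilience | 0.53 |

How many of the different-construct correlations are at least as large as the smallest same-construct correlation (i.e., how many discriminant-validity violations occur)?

Convergent (same construct = resilience): Scale C, Scale B, Scale A.
Smallest convergent = 0.53. Discriminant values: 0.16, 0.26; count ≥ 0.53 → 0.

0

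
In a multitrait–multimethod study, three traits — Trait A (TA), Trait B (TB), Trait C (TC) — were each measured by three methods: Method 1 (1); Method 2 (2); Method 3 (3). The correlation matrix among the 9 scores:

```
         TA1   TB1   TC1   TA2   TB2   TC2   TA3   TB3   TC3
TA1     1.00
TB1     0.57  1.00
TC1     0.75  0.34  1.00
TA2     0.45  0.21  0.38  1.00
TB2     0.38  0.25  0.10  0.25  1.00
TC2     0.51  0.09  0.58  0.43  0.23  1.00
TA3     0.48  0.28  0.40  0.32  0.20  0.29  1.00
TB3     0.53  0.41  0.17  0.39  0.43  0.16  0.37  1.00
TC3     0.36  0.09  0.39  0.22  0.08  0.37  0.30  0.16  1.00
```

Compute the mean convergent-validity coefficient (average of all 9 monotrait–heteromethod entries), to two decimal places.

Convergent values: 0.45, 0.48, 0.32, 0.25, 0.41, 0.43, 0.58, 0.39, 0.37; mean = 3.68/9 = 0.41.

0.41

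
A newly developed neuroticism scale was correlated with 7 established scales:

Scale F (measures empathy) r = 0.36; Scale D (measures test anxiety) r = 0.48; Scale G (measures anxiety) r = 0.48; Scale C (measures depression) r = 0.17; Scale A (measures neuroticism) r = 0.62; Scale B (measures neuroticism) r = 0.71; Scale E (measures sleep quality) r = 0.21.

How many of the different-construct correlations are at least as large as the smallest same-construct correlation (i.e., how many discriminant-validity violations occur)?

Convergent (same construct = neuroticism): Scale A, Scale B.
Smallest convergent = 0.62. Discriminant values: 0.36, 0.48, 0.48, 0.17, 0.21; count ≥ 0.62 → 0.

0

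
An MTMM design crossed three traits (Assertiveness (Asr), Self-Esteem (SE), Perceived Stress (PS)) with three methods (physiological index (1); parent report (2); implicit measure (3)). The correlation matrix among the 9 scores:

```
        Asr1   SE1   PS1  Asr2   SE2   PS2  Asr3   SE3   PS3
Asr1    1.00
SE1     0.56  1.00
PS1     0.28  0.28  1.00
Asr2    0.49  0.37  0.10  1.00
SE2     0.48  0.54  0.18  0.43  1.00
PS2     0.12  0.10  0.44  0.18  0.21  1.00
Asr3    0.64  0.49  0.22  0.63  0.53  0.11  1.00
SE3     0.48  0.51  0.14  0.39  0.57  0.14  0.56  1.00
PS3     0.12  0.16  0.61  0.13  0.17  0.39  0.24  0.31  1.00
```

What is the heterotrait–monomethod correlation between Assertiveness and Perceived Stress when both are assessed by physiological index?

Different traits, same method: r(Asr1, PS1) = 0.28.

0.28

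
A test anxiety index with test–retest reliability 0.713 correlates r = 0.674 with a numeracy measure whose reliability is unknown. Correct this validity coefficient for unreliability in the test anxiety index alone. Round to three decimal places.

0.798

Single correction: r_c = r_obs / √r_xx = 0.674 / √0.713 = 0.674 / 0.8444 ≈ 0.798.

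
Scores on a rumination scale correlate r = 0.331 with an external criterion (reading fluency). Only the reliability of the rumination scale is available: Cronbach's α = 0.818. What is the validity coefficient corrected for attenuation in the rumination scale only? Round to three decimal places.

Single correction: r_c = r_obs / √r_xx = 0.331 / √0.818 = 0.331 / 0.9044 ≈ 0.366.

0.366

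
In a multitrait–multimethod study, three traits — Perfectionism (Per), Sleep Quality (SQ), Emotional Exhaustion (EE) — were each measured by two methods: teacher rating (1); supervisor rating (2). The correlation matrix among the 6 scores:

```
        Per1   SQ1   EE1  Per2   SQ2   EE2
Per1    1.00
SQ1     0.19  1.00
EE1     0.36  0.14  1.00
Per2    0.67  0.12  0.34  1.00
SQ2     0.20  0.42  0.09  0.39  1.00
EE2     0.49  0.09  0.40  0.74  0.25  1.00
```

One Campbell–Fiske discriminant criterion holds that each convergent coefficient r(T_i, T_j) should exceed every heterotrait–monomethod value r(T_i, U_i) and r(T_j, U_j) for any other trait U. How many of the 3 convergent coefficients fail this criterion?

2

Each convergent coefficient versus the relevant comparison correlations:
Per (methods 1·2): 0.67 vs {0.19, 0.39, 0.36, 0.74} → fail.
SQ (methods 1·2): 0.42 vs {0.19, 0.39, 0.14, 0.25} → pass.
EE (methods 1·2): 0.40 vs {0.36, 0.74, 0.14, 0.25} → fail.
2 of 3 fail.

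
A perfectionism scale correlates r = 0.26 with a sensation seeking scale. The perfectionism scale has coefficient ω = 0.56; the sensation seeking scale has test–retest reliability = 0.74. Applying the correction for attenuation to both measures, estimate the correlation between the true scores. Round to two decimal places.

r_true = r_obs / √(r_xx · r_yy) = 0.26 / √(0.56 × 0.74) = 0.26 / √0.4144 = 0.26 / 0.6437 ≈ 0.40.

0.40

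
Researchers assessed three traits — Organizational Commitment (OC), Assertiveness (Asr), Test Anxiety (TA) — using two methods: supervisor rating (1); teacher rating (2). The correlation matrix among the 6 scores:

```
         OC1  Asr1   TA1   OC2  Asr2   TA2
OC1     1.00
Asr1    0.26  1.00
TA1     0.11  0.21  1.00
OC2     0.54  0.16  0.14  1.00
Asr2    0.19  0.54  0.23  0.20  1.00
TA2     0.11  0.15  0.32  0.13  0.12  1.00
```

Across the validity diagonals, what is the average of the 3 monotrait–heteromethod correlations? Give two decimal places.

Convergent values: 0.54, 0.54, 0.32; mean = 1.40/3 = 0.47.

0.47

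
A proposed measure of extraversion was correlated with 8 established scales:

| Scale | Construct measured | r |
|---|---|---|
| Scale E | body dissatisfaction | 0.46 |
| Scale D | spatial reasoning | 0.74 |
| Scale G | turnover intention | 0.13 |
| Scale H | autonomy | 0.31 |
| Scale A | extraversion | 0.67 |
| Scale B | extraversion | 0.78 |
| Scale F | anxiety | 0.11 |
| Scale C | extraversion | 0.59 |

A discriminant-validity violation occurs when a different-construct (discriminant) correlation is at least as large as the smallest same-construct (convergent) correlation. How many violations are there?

Convergent (same construct = extraversion): Scale A, Scale B, Scale C.
Smallest convergent = 0.59. Discriminant values: 0.46, 0.74, 0.13, 0.31, 0.11; count ≥ 0.59 → 1.

1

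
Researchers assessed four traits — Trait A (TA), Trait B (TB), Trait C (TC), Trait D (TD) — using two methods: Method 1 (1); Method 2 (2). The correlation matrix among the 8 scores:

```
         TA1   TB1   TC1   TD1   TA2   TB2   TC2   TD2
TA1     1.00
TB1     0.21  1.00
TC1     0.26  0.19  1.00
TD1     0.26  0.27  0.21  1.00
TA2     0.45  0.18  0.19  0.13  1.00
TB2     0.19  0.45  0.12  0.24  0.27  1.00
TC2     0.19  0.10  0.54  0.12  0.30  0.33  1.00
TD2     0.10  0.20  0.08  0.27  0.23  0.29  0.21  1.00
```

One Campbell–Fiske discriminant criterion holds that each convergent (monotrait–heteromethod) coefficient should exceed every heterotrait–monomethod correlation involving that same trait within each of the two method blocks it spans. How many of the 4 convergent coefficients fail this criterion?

Checking each validity diagonal entry against its comparison values:
TA (methods 1·2): 0.45 vs {0.21, 0.27, 0.26, 0.30, 0.26, 0.23} → pass.
TB (methods 1·2): 0.45 vs {0.21, 0.27, 0.19, 0.33, 0.27, 0.29} → pass.
TC (methods 1·2): 0.54 vs {0.26, 0.30, 0.19, 0.33, 0.21, 0.21} → pass.
TD (methods 1·2): 0.27 vs {0.26, 0.23, 0.27, 0.29, 0.21, 0.21} → fail.
1 of 4 fail.

1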